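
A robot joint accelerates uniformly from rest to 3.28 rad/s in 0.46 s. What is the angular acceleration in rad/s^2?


alpha = delta_omega / t = 3.28 / 0.46 = 7.1304

7.1304 rad/s^2


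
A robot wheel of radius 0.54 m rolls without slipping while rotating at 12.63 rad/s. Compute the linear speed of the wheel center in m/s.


v = omega * r = 12.63 * 0.54 = 6.8202

6.8202 m/s


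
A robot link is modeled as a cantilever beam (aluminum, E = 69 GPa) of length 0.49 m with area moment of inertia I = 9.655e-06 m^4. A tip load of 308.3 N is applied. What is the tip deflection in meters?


delta = F*L^3/(3*E*I) = 308.3*0.49^3/(3*6.900e+10*9.655e-06)
      = 36.2711867/1998585 = 1.8148e-05

1.8148e-05 m


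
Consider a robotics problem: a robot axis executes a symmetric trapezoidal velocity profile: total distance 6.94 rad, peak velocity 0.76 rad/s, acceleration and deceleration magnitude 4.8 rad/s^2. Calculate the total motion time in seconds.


t_acc = v/a = 0.76/4.8 = 0.158333 s
d_acc = v^2/(2a) = 0.060167 rad (each ramp)
d_cruise = 6.94 - 2*0.060167 = 6.819666 rad
t_cruise = 6.819666/0.76 = 8.973245 s
t_total = 2*0.158333 + 8.973245 = 9.2899

9.2899 s


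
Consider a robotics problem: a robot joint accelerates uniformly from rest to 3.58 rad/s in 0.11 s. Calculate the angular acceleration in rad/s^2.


alpha = delta_omega / t = 3.58 / 0.11 = 32.5455

32.5455 rad/s^2


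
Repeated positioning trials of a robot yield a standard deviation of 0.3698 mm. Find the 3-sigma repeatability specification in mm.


repeatability = 3*sigma = 3*0.3698 = 1.1094

1.1094 mm


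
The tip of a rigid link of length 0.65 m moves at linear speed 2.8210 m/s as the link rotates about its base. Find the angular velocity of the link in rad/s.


omega = v / L = 2.8210 / 0.65 = 4.3400

4.3400 rad/s


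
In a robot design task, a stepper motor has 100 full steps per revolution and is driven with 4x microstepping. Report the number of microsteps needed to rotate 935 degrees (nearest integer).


step_size = 360/(100*4) = 360/400 = 0.900000 deg
n = 935/(360/400) = 935*400/360 = 1038.8889 -> 1039

1039 steps


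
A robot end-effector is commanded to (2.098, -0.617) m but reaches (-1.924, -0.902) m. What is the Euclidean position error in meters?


dx = -1.924 - (2.098) = -4.0220, dy = -0.902 - (-0.617) = -0.2850
err = sqrt(16.176484 + 0.081225) = 4.0321

4.0321 m


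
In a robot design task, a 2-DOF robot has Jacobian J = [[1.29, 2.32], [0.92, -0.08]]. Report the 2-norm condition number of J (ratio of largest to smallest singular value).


JJ^T eigenvalues: trace(JJ^T) = 7.8993, det(JJ^T) = det(J)^2 = 5.00685376
s_max^2 = (7.8993 + sqrt(42.37152545))/2 = 7.20432070
s_min^2 = (7.8993 - sqrt(42.37152545))/2 = 0.69497930
kappa = s_max/s_min = sqrt(7.20432070/0.69497930) = 3.2197

3.2197


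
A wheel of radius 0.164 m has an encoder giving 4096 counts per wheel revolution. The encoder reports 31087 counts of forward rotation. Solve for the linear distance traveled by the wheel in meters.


revs = 31087/4096 = 7.589600
d = revs * 2*pi*r = 7.589600 * 2*pi*0.164 = 7.8206

7.8206 m


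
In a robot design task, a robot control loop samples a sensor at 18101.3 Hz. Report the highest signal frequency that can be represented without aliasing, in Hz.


f_max = f_s/2 = 18101.3/2 = 9050.6500

9050.6500 Hz


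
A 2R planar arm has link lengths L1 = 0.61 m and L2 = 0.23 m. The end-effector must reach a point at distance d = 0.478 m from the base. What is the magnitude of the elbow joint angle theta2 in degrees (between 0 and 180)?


cos(th2) = (d^2 - L1^2 - L2^2)/(2*L1*L2) = (0.478^2 - 0.61^2 - 0.23^2)/(2*0.61*0.23) = -0.70034212
th2 = acos(-0.70034212) = 134.4545 deg

134.4545 degrees


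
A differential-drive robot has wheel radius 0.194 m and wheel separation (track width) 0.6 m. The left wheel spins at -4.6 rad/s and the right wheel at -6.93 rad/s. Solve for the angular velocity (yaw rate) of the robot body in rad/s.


omega = r*(wR - wL)/L = 0.194*(-6.93 - (-4.6))/0.6 = -0.7534

-0.7534 rad/s


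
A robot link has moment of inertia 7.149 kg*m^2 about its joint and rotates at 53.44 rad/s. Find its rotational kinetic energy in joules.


KE = (1/2)*I*omega^2 = 0.5*7.149*53.44^2 = 10208.1772

10208.1772 J


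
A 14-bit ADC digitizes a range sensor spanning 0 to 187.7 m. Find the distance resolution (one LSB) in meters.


res = range / 2^n = 187.7/2^14 = 187.7/16384 = 0.0115

0.0115 m


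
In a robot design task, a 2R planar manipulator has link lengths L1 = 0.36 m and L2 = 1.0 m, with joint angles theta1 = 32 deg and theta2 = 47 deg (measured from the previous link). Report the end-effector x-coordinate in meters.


x = L1*cos(th1) + L2*cos(th1+th2) = 0.36*cos(32 deg) + 1.0*cos(79 deg) = 0.4961

0.4961 m


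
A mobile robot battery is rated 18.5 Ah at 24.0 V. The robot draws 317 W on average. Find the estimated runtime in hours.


E = 18.5*24.0 = 444.0000 Wh
t = E/P = 444.0000/317 = 1.4006

1.4006 hours


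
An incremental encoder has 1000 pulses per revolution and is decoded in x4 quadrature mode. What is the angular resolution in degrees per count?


resolution = 360 / (PPR * 4) = 360 / 4000 = 0.0900

0.0900 degrees


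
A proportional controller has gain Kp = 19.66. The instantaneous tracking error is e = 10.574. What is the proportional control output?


u_P = Kp * e = 19.66 * 10.574 = 207.8848

207.8848


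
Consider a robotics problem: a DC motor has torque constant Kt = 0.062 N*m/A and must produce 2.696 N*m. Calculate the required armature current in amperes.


I = tau / Kt = 2.696/0.062 = 43.4839

43.4839 A


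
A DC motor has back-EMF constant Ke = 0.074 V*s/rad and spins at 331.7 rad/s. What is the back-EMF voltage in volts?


V_emf = Ke * omega = 0.074*331.7 = 24.5458

24.5458 V


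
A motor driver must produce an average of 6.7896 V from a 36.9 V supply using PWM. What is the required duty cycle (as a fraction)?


D = V_avg/V_supply = 6.7896/36.9 = 0.1840

0.1840


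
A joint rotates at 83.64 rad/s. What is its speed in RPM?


RPM = 83.64 * 60/(2*pi) = 798.7032

798.7032 RPM


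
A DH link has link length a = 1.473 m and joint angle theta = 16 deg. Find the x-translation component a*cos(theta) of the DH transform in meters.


a*cos(theta) = 1.473*cos(16 deg) = 1.4159

1.4159 m


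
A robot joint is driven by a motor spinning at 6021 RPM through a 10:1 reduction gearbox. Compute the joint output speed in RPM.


omega_joint = omega_motor / N = 6021 / 10 = 602.1000

602.1000 RPM


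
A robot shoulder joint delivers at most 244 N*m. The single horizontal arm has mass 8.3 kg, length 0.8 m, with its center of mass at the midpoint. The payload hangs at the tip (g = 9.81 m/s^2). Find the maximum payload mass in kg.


tau_arm = m_arm*g*(L/2) = 8.3*9.81*0.8/2 = 32.5692 N*m
tau_payload = tau_max - tau_arm = 244 - 32.5692 = 211.4308
m_payload = tau_payload / (g*L) = 211.4308 / (9.81*0.8) = 26.9407

26.9407 kg


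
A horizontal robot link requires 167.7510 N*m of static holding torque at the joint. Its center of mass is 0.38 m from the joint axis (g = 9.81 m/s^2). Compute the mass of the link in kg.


m = tau / (g*L) = 167.7510 / (9.81 * 0.38) = 45.0000

45.0000 kg


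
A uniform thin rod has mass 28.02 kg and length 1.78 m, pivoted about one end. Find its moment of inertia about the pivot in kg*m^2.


I = (1/3)*m*L^2 = (1/3)*28.02*1.78^2 = 29.5929

29.5929 kg*m^2


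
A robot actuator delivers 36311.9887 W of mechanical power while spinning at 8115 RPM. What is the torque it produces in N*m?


omega = 8115 * 2*pi/60 = 849.800813 rad/s
tau = P / omega = 36311.9887 / 849.800813 = 42.7300

42.7300 N*m


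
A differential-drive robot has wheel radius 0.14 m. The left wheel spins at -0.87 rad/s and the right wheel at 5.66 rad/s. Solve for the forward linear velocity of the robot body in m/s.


v = r*(wR + wL)/2 = 0.14*(5.66 + -0.87)/2 = 0.3353

0.3353 m/s


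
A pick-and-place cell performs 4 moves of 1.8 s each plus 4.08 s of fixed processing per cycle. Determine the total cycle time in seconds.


T = 4*1.8 + 4.08 = 11.2800

11.2800 s


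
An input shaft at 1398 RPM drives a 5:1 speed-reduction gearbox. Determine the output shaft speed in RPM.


omega_out = omega_in / N = 1398 / 5 = 279.6000

279.6000 RPM


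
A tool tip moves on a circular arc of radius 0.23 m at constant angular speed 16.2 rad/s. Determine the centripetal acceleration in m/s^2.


a_c = omega^2 * r = 16.2^2 * 0.23 = 60.3612

60.3612 m/s^2


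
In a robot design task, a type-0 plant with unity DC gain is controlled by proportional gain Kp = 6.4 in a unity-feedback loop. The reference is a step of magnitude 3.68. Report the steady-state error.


e_ss = R/(1 + Kp) = 3.68/(1 + 6.4) = 3.68/7.4000 = 0.4973

0.4973


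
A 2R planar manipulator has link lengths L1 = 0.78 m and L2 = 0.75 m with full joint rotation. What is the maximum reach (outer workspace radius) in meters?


r_max = L1 + L2 = 0.78 + 0.75 = 1.5300

1.5300 m


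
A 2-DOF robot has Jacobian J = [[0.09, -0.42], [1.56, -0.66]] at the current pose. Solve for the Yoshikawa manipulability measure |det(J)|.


det(J) = 0.09*-0.66 - (-0.42)*(1.56) = 0.5958
|det(J)| = 0.5958

0.5958


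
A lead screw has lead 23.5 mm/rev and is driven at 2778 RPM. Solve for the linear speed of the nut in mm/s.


v = lead * (RPM/60) = 23.5*2778/60 = 1088.0500

1088.0500 mm/s


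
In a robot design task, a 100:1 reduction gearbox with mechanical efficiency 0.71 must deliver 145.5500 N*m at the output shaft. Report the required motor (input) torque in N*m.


tau_in = tau_out / (N * eta) = 145.5500 / (100 * 0.71) = 2.0500

2.0500 N*m


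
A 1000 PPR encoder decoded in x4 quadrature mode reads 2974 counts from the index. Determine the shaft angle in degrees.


angle = counts * 360 / (PPR*4) = 2974 * 360 / 4000 = 267.6600

267.6600 degrees


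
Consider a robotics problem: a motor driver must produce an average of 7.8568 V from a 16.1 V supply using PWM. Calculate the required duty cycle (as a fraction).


D = V_avg/V_supply = 7.8568/16.1 = 0.4880

0.4880


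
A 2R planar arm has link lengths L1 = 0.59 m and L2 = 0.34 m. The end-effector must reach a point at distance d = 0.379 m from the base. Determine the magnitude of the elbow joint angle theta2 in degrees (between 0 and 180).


cos(th2) = (d^2 - L1^2 - L2^2)/(2*L1*L2) = (0.379^2 - 0.59^2 - 0.34^2)/(2*0.59*0.34) = -0.79775424
th2 = acos(-0.79775424) = 142.9162 deg

142.9162 degrees


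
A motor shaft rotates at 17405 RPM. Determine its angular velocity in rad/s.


omega = 17405 * 2*pi/60 = 1822.6473

1822.6473 rad/s


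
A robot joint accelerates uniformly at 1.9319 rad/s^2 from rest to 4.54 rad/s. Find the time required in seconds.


t = delta_omega / alpha = 4.54 / 1.9319 = 2.3500

2.3500 s


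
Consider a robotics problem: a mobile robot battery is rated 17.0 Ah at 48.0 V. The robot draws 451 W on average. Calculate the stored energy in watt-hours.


E = capacity * V = 17.0*48.0 = 816.0000

816.0000 Wh


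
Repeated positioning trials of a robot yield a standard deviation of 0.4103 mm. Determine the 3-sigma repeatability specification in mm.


repeatability = 3*sigma = 3*0.4103 = 1.2309

1.2309 mm


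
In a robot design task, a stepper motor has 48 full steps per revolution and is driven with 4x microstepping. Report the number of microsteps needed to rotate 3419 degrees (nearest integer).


step_size = 360/(48*4) = 360/192 = 1.875000 deg
n = 3419/(360/192) = 3419*192/360 = 1823.4667 -> 1823

1823 steps


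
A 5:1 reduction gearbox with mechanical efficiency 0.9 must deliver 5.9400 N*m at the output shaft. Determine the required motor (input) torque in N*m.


tau_in = tau_out / (N * eta) = 5.9400 / (5 * 0.9) = 1.3200

1.3200 N*m


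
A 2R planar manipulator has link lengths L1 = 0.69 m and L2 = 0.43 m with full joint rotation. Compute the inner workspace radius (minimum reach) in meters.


r_min = |L1 - L2| = |0.69 - 0.43| = 0.2600

0.2600 m


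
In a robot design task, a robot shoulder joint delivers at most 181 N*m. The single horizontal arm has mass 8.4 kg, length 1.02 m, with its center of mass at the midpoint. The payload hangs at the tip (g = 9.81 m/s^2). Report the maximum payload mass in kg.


tau_arm = m_arm*g*(L/2) = 8.4*9.81*1.02/2 = 42.0260 N*m
tau_payload = tau_max - tau_arm = 181 - 42.0260 = 138.9740
m_payload = tau_payload / (g*L) = 138.9740 / (9.81*1.02) = 13.8888

13.8888 kg


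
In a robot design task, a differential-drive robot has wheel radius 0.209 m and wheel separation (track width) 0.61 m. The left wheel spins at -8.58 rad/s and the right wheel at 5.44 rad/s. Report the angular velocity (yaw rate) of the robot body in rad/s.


omega = r*(wR - wL)/L = 0.209*(5.44 - (-8.58))/0.61 = 4.8036

4.8036 rad/s


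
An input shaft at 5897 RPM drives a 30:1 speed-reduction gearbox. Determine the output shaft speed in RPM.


omega_out = omega_in / N = 5897 / 30 = 196.5667

196.5667 RPM


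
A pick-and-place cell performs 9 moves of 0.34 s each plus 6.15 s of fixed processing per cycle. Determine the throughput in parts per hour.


T_cycle = 9*0.34 + 6.15 = 9.2100 s
rate = 3600/T = 390.8795

390.8795 parts/hour


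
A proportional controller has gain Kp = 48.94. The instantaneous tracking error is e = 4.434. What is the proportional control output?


u_P = Kp * e = 48.94 * 4.434 = 217.0000

217.0000


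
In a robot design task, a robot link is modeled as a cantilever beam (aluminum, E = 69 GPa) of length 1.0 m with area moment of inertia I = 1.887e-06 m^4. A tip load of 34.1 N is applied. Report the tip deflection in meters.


delta = F*L^3/(3*E*I) = 34.1*1.0^3/(3*6.900e+10*1.887e-06)
      = 34.1/390609 = 8.7300e-05

8.7300e-05 m


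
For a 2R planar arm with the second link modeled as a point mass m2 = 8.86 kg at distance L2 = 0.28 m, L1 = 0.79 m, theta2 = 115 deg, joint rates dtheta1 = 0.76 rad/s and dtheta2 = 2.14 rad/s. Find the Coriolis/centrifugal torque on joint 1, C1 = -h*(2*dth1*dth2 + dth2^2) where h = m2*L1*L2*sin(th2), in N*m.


h = m2*L1*L2*sin(th2) = 8.86*0.79*0.28*sin(115 deg) = 1.776211
C1 = -h*(2*0.76*2.14 + 2.14^2) = -1.776211*7.8324 = -13.9120

-13.9120 N*m


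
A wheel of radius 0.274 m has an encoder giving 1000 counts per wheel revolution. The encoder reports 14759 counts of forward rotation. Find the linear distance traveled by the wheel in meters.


revs = 14759/1000 = 14.759000
d = revs * 2*pi*r = 14.759000 * 2*pi*0.274 = 25.4090

25.4090 m


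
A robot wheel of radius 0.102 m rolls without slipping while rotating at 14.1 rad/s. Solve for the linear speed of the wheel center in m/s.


v = omega * r = 14.1 * 0.102 = 1.4382

1.4382 m/s


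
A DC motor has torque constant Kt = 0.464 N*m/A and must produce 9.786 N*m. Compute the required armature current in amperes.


I = tau / Kt = 9.786/0.464 = 21.0905

21.0905 A


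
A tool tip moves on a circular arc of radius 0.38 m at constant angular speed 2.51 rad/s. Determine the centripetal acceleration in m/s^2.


a_c = omega^2 * r = 2.51^2 * 0.38 = 2.3940

2.3940 m/s^2


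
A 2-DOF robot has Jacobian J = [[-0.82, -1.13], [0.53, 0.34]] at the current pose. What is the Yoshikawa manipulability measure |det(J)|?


det(J) = -0.82*0.34 - (-1.13)*(0.53) = 0.3201
|det(J)| = 0.3201

0.3201


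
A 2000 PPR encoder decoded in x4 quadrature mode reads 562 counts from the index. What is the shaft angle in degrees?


angle = counts * 360 / (PPR*4) = 562 * 360 / 8000 = 25.2900

25.2900 degrees


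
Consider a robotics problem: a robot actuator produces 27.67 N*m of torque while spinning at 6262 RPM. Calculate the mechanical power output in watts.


omega = 6262 * 2*pi/60 = 655.755107 rad/s
P = tau * omega = 27.67 * 655.755107 = 18144.7438

18144.7438 W


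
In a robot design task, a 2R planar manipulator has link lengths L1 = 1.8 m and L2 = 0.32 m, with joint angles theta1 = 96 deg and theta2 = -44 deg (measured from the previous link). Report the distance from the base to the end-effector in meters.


x = L1*cos(th1) + L2*cos(th1+th2) = 0.008860
y = L1*sin(th1) + L2*sin(th1+th2) = 2.042303
d = sqrt(x^2 + y^2) = sqrt(7.849960e-05 + 4.171002) = 2.0423

2.0423 m


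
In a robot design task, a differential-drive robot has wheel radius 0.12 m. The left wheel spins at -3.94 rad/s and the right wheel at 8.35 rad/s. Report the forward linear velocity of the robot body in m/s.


v = r*(wR + wL)/2 = 0.12*(8.35 + -3.94)/2 = 0.2646

0.2646 m/s


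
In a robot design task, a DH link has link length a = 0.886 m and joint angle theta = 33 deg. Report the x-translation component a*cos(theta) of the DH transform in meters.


a*cos(theta) = 0.886*cos(33 deg) = 0.7431

0.7431 m


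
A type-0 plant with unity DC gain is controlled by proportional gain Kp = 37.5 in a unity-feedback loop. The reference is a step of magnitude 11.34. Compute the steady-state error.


e_ss = R/(1 + Kp) = 11.34/(1 + 37.5) = 11.34/38.5000 = 0.2945

0.2945


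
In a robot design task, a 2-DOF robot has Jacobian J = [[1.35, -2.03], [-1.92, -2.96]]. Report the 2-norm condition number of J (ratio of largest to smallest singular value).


JJ^T eigenvalues: trace(JJ^T) = 18.3914, det(JJ^T) = det(J)^2 = 62.30892096
s_max^2 = (18.3914 + sqrt(89.00791012))/2 = 13.91290018
s_min^2 = (18.3914 - sqrt(89.00791012))/2 = 4.47849982
kappa = s_max/s_min = sqrt(13.91290018/4.47849982) = 1.7626

1.7626


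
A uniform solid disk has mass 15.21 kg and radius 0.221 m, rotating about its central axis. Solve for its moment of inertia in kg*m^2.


I = (1/2)*m*R^2 = 0.5*15.21*0.221^2 = 0.3714

0.3714 kg*m^2


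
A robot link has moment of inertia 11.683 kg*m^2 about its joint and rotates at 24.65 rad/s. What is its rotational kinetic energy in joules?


KE = (1/2)*I*omega^2 = 0.5*11.683*24.65^2 = 3549.4268

3549.4268 J


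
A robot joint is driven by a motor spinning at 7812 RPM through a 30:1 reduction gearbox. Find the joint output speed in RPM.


omega_joint = omega_motor / N = 7812 / 30 = 260.4000

260.4000 RPM


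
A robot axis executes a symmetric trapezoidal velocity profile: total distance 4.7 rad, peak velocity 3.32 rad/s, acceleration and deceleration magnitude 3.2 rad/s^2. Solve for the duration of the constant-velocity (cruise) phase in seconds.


t_acc = v/a = 1.037500 s, d_acc = v^2/(2a) = 1.722250 rad each
d_cruise = 4.7 - 2*1.722250 = 1.255500 rad
t_cruise = d_cruise/v = 1.255500/3.32 = 0.3782

0.3782 s


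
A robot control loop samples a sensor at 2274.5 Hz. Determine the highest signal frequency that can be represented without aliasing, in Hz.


f_max = f_s/2 = 2274.5/2 = 1137.2500

1137.2500 Hz


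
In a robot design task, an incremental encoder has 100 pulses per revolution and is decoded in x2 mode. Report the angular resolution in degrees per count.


resolution = 360 / (PPR * 2) = 360 / 200 = 1.8000

1.8000 degrees


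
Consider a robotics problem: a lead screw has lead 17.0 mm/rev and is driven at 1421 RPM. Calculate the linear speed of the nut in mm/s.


v = lead * (RPM/60) = 17.0*1421/60 = 402.6167

402.6167 mm/s


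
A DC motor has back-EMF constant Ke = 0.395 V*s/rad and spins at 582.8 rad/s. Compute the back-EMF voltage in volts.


V_emf = Ke * omega = 0.395*582.8 = 230.2060

230.2060 V


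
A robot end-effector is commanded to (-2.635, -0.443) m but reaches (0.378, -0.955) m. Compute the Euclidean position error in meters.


dx = 0.378 - (-2.635) = 3.0130, dy = -0.955 - (-0.443) = -0.5120
err = sqrt(9.078169 + 0.262144) = 3.0562

3.0562 m


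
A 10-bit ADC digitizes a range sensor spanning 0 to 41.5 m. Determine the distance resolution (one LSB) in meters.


res = range / 2^n = 41.5/2^10 = 41.5/1024 = 0.0405

0.0405 m


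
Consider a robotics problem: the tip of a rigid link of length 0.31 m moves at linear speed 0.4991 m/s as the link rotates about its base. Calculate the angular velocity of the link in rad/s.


omega = v / L = 0.4991 / 0.31 = 1.6100

1.6100 rad/s


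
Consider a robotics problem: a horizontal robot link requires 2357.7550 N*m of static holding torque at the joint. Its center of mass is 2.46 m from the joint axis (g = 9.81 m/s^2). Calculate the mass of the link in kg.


m = tau / (g*L) = 2357.7550 / (9.81 * 2.46) = 97.7000

97.7000 kg


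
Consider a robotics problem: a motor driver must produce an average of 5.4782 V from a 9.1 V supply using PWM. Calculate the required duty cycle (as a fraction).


D = V_avg/V_supply = 5.4782/9.1 = 0.6020

0.6020


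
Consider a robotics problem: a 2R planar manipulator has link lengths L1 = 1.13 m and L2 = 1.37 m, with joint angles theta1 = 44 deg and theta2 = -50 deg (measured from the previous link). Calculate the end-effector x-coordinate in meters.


x = L1*cos(th1) + L2*cos(th1+th2) = 1.13*cos(44 deg) + 1.37*cos(-6 deg) = 2.1753

2.1753 m


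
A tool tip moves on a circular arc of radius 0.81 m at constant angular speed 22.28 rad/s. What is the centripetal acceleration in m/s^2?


a_c = omega^2 * r = 22.28^2 * 0.81 = 402.0827

402.0827 m/s^2


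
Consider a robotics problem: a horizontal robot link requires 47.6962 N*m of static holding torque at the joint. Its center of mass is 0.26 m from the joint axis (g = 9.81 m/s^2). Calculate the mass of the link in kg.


m = tau / (g*L) = 47.6962 / (9.81 * 0.26) = 18.7000

18.7000 kg


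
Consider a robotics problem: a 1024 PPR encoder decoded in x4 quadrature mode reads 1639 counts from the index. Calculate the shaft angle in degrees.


angle = counts * 360 / (PPR*4) = 1639 * 360 / 4096 = 144.0527

144.0527 degrees


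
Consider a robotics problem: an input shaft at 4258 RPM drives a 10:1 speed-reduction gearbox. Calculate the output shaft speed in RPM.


omega_out = omega_in / N = 4258 / 10 = 425.8000

425.8000 RPM


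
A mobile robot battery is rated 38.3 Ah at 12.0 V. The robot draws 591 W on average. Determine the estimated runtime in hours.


E = 38.3*12.0 = 459.6000 Wh
t = E/P = 459.6000/591 = 0.7777

0.7777 hours


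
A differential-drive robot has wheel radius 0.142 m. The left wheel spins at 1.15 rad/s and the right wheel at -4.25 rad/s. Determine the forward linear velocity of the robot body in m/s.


v = r*(wR + wL)/2 = 0.142*(-4.25 + 1.15)/2 = -0.2201

-0.2201 m/s


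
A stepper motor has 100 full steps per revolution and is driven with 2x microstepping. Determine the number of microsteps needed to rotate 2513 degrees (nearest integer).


step_size = 360/(100*2) = 360/200 = 1.800000 deg
n = 2513/(360/200) = 2513*200/360 = 1396.1111 -> 1396

1396 steps


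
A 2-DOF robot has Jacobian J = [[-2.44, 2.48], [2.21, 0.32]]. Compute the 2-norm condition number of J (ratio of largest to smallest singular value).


JJ^T eigenvalues: trace(JJ^T) = 17.0905, det(JJ^T) = det(J)^2 = 39.20763456
s_max^2 = (17.0905 + sqrt(135.25465201))/2 = 14.36020168
s_min^2 = (17.0905 - sqrt(135.25465201))/2 = 2.73029832
kappa = s_max/s_min = sqrt(14.36020168/2.73029832) = 2.2934

2.2934


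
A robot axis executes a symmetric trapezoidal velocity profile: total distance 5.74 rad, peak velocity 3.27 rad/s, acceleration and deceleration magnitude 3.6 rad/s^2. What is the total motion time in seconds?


t_acc = v/a = 3.27/3.6 = 0.908333 s
d_acc = v^2/(2a) = 1.485125 rad (each ramp)
d_cruise = 5.74 - 2*1.485125 = 2.769750 rad
t_cruise = 2.769750/3.27 = 0.847018 s
t_total = 2*0.908333 + 0.847018 = 2.6637

2.6637 s


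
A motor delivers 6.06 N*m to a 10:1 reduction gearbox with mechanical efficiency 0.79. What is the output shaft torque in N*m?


tau_out = tau_in * N * eta = 6.06 * 10 * 0.79 = 47.8740

47.8740 N*m


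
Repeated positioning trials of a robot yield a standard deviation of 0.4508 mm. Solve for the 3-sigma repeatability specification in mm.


repeatability = 3*sigma = 3*0.4508 = 1.3524

1.3524 mm


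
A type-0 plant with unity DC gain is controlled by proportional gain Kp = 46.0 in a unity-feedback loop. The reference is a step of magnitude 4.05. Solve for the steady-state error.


e_ss = R/(1 + Kp) = 4.05/(1 + 46.0) = 4.05/47.0000 = 0.0862

0.0862


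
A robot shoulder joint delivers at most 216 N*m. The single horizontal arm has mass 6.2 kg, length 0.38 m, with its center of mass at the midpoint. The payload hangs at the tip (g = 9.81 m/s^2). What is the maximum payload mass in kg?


tau_arm = m_arm*g*(L/2) = 6.2*9.81*0.38/2 = 11.5562 N*m
tau_payload = tau_max - tau_arm = 216 - 11.5562 = 204.4438
m_payload = tau_payload / (g*L) = 204.4438 / (9.81*0.38) = 54.8430

54.8430 kg


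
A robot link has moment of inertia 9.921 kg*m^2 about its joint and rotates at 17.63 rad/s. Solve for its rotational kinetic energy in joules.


KE = (1/2)*I*omega^2 = 0.5*9.921*17.63^2 = 1541.8072

1541.8072 J


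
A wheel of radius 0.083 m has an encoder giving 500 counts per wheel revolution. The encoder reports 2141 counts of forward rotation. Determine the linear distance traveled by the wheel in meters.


revs = 2141/500 = 4.282000
d = revs * 2*pi*r = 4.282000 * 2*pi*0.083 = 2.2331

2.2331 m


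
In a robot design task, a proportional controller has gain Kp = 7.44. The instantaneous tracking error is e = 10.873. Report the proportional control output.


u_P = Kp * e = 7.44 * 10.873 = 80.8951

80.8951


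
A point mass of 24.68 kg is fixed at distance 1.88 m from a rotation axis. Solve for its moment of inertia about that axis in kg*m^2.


I = m*r^2 = 24.68*1.88^2 = 87.2290

87.2290 kg*m^2


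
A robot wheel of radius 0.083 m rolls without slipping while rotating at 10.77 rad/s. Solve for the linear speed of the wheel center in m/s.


v = omega * r = 10.77 * 0.083 = 0.8939

0.8939 m/s


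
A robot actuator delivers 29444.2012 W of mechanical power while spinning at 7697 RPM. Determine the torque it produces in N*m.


omega = 7697 * 2*pi/60 = 806.027955 rad/s
tau = P / omega = 29444.2012 / 806.027955 = 36.5300

36.5300 N*m


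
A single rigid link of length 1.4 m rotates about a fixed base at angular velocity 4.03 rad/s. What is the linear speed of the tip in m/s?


v = L*omega = 1.4 * 4.03 = 5.6420

5.6420 m/s


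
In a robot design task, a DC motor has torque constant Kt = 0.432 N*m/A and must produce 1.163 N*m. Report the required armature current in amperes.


I = tau / Kt = 1.163/0.432 = 2.6921

2.6921 A


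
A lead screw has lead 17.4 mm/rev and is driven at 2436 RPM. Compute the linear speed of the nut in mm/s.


v = lead * (RPM/60) = 17.4*2436/60 = 706.4400

706.4400 mm/s


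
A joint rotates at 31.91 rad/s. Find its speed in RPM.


RPM = 31.91 * 60/(2*pi) = 304.7181

304.7181 RPM


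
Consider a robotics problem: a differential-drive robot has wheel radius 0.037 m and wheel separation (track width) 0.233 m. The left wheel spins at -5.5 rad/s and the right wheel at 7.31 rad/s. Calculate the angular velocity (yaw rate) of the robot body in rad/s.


omega = r*(wR - wL)/L = 0.037*(7.31 - (-5.5))/0.233 = 2.0342

2.0342 rad/s


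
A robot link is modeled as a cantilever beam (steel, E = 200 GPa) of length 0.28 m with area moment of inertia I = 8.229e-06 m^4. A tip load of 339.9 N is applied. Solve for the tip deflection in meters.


delta = F*L^3/(3*E*I) = 339.9*0.28^3/(3*2.000e+11*8.229e-06)
      = 7.4614848/4937400 = 1.5112e-06

1.5112e-06 m


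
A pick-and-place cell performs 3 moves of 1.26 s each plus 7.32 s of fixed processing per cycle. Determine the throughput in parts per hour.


T_cycle = 3*1.26 + 7.32 = 11.1000 s
rate = 3600/T = 324.3243

324.3243 parts/hour


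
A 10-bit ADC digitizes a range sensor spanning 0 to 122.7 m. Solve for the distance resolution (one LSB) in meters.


res = range / 2^n = 122.7/2^10 = 122.7/1024 = 0.1198

0.1198 m


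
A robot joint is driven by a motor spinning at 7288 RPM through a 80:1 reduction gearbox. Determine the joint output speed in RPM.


omega_joint = omega_motor / N = 7288 / 80 = 91.1000

91.1000 RPM


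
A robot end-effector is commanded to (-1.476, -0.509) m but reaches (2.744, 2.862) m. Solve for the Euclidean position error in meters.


dx = 2.744 - (-1.476) = 4.2200, dy = 2.862 - (-0.509) = 3.3710
err = sqrt(17.808400 + 11.363641) = 5.4011

5.4011 m


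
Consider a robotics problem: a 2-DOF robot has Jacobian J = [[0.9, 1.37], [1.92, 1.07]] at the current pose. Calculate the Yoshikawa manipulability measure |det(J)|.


det(J) = 0.9*1.07 - (1.37)*(1.92) = -1.6674
|det(J)| = 1.6674

1.6674


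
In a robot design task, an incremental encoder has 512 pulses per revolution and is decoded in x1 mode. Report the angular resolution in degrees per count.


resolution = 360 / (PPR * 1) = 360 / 512 = 0.7031

0.7031 degrees


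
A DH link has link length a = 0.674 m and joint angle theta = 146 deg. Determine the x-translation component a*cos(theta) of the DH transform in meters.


a*cos(theta) = 0.674*cos(146 deg) = -0.5588

-0.5588 m


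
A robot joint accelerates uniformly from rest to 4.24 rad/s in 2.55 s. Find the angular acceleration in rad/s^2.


alpha = delta_omega / t = 4.24 / 2.55 = 1.6627

1.6627 rad/s^2


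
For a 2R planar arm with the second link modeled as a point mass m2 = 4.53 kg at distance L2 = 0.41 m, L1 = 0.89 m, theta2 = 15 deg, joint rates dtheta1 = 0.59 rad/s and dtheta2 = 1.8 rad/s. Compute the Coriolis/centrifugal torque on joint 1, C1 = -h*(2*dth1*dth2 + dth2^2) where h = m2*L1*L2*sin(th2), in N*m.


h = m2*L1*L2*sin(th2) = 4.53*0.89*0.41*sin(15 deg) = 0.427827
C1 = -h*(2*0.59*1.8 + 1.8^2) = -0.427827*5.3640 = -2.2949

-2.2949 N*m


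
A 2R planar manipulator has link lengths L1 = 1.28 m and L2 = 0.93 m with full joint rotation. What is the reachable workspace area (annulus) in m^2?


r_max = L1 + L2 = 2.2100, r_min = |L1 - L2| = 0.3500
A = pi*(r_max^2 - r_min^2) = pi*(4.8841 - 0.1225) = 14.9590

14.9590 m^2


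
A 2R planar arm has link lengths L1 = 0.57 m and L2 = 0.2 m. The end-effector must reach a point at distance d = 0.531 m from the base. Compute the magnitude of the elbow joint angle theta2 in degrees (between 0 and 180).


cos(th2) = (d^2 - L1^2 - L2^2)/(2*L1*L2) = (0.531^2 - 0.57^2 - 0.2^2)/(2*0.57*0.2) = -0.36376754
th2 = acos(-0.36376754) = 111.3318 deg

111.3318 degrees


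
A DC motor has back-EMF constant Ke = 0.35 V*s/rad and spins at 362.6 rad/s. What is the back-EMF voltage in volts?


V_emf = Ke * omega = 0.35*362.6 = 126.9100

126.9100 V


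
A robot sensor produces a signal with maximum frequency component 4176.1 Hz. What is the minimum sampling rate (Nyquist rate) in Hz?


f_s,min = 2*f_max = 2*4176.1 = 8352.2000

8352.2000 Hz


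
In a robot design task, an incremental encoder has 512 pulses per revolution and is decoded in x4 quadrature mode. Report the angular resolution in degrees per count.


resolution = 360 / (PPR * 4) = 360 / 2048 = 0.1758

0.1758 degrees


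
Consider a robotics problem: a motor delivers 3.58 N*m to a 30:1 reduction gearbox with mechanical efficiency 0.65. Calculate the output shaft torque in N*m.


tau_out = tau_in * N * eta = 3.58 * 30 * 0.65 = 69.8100

69.8100 N*m


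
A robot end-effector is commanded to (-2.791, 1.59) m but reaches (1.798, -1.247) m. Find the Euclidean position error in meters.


dx = 1.798 - (-2.791) = 4.5890, dy = -1.247 - (1.59) = -2.8370
err = sqrt(21.058921 + 8.048569) = 5.3951

5.3951 m


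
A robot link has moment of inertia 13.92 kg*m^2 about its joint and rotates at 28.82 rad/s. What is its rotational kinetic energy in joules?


KE = (1/2)*I*omega^2 = 0.5*13.92*28.82^2 = 5780.9231

5780.9231 J


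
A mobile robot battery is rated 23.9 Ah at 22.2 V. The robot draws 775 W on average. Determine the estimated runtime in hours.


E = 23.9*22.2 = 530.5800 Wh
t = E/P = 530.5800/775 = 0.6846

0.6846 hours


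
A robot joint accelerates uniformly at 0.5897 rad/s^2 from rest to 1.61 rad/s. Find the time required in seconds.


t = delta_omega / alpha = 1.61 / 0.5897 = 2.7302

2.7302 s


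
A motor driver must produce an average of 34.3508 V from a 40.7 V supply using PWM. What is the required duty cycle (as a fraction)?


D = V_avg/V_supply = 34.3508/40.7 = 0.8440

0.8440


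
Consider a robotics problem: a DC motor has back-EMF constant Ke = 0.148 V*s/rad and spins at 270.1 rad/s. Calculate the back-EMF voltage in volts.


V_emf = Ke * omega = 0.148*270.1 = 39.9748

39.9748 V


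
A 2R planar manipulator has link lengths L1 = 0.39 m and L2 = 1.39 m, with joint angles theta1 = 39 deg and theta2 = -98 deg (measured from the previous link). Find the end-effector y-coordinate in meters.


y = L1*sin(th1) + L2*sin(th1+th2) = 0.39*sin(39 deg) + 1.39*sin(-59 deg) = -0.9460

-0.9460 m


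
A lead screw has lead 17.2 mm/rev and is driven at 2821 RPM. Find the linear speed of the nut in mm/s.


v = lead * (RPM/60) = 17.2*2821/60 = 808.6867

808.6867 mm/s


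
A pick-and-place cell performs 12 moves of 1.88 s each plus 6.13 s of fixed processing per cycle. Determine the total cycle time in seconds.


T = 12*1.88 + 6.13 = 28.6900

28.6900 s


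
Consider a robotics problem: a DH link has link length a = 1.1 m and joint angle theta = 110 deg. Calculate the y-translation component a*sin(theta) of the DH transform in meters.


a*sin(theta) = 1.1*sin(110 deg) = 1.0337

1.0337 m


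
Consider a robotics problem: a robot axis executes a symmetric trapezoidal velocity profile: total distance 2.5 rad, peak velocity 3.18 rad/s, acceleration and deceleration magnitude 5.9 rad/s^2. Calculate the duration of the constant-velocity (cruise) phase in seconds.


t_acc = v/a = 0.538983 s, d_acc = v^2/(2a) = 0.856983 rad each
d_cruise = 2.5 - 2*0.856983 = 0.786034 rad
t_cruise = d_cruise/v = 0.786034/3.18 = 0.2472

0.2472 s


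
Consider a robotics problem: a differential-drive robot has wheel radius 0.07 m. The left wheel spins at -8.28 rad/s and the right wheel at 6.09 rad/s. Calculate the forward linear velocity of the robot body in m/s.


v = r*(wR + wL)/2 = 0.07*(6.09 + -8.28)/2 = -0.0766

-0.0766 m/s


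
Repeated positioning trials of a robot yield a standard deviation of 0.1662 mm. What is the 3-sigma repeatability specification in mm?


repeatability = 3*sigma = 3*0.1662 = 0.4986

0.4986 mm


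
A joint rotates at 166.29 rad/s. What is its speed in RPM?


RPM = 166.29 * 60/(2*pi) = 1587.9525

1587.9525 RPM


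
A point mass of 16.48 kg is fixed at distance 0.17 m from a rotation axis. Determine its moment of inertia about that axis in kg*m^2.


I = m*r^2 = 16.48*0.17^2 = 0.4763

0.4763 kg*m^2


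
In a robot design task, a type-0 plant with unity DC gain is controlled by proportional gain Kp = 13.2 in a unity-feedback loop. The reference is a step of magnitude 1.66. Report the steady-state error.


e_ss = R/(1 + Kp) = 1.66/(1 + 13.2) = 1.66/14.2000 = 0.1169

0.1169


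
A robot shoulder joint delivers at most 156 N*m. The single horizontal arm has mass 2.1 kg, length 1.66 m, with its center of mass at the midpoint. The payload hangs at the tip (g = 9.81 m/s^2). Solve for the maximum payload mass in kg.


tau_arm = m_arm*g*(L/2) = 2.1*9.81*1.66/2 = 17.0988 N*m
tau_payload = tau_max - tau_arm = 156 - 17.0988 = 138.9012
m_payload = tau_payload / (g*L) = 138.9012 / (9.81*1.66) = 8.5296

8.5296 kg


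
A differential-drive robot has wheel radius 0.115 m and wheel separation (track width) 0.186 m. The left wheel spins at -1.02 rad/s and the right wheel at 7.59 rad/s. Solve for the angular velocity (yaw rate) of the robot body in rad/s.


omega = r*(wR - wL)/L = 0.115*(7.59 - (-1.02))/0.186 = 5.3234

5.3234 rad/s


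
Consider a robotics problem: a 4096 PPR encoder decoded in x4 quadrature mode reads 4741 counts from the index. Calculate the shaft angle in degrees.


angle = counts * 360 / (PPR*4) = 4741 * 360 / 16384 = 104.1724

104.1724 degrees


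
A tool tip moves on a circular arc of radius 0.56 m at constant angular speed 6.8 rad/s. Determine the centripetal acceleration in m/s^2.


a_c = omega^2 * r = 6.8^2 * 0.56 = 25.8944

25.8944 m/s^2


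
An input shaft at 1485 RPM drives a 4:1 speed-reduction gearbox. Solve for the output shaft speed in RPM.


omega_out = omega_in / N = 1485 / 4 = 371.2500

371.2500 RPM


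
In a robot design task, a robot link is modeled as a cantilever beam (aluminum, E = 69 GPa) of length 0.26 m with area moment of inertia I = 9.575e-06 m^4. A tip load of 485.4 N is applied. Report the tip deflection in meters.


delta = F*L^3/(3*E*I) = 485.4*0.26^3/(3*6.900e+10*9.575e-06)
      = 8.5313904/1982025 = 4.3044e-06

4.3044e-06 m


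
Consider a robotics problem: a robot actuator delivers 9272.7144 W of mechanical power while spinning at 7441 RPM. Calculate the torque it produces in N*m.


omega = 7441 * 2*pi/60 = 779.219698 rad/s
tau = P / omega = 9272.7144 / 779.219698 = 11.9000

11.9000 N*m


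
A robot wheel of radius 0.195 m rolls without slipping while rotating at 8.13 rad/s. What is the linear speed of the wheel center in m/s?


v = omega * r = 8.13 * 0.195 = 1.5854

1.5854 m/s


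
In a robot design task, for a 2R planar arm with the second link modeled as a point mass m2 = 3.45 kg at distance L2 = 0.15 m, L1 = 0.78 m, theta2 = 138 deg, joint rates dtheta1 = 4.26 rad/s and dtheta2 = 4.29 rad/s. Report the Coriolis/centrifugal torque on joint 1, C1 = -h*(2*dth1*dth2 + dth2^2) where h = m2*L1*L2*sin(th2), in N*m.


h = m2*L1*L2*sin(th2) = 3.45*0.78*0.15*sin(138 deg) = 0.270095
C1 = -h*(2*4.26*4.29 + 4.29^2) = -0.270095*54.9549 = -14.8430

-14.8430 N*m


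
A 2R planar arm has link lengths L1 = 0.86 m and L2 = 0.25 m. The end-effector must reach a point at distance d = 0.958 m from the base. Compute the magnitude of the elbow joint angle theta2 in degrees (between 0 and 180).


cos(th2) = (d^2 - L1^2 - L2^2)/(2*L1*L2) = (0.958^2 - 0.86^2 - 0.25^2)/(2*0.86*0.25) = 0.26898605
th2 = acos(0.26898605) = 74.3961 deg

74.3961 degrees


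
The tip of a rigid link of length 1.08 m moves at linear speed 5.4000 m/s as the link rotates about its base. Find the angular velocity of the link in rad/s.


omega = v / L = 5.4000 / 1.08 = 5.0000

5.0000 rad/s


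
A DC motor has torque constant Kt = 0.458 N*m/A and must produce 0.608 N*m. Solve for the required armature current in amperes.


I = tau / Kt = 0.608/0.458 = 1.3275

1.3275 A


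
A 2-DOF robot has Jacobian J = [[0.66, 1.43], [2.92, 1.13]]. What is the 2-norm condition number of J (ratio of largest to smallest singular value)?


JJ^T eigenvalues: trace(JJ^T) = 12.2838, det(JJ^T) = det(J)^2 = 11.76352804
s_max^2 = (12.2838 + sqrt(103.83763028))/2 = 11.23693754
s_min^2 = (12.2838 - sqrt(103.83763028))/2 = 1.04686246
kappa = s_max/s_min = sqrt(11.23693754/1.04686246) = 3.2763

3.2763


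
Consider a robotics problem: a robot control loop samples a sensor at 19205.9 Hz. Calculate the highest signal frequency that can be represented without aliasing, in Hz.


f_max = f_s/2 = 19205.9/2 = 9602.9500

9602.9500 Hz


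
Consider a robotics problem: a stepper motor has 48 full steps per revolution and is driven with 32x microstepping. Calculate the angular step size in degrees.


step = 360/(48*32) = 360/1536 = 0.2344

0.2344 degrees


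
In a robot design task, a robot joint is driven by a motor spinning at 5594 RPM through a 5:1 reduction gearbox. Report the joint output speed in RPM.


omega_joint = omega_motor / N = 5594 / 5 = 1118.8000

1118.8000 RPM


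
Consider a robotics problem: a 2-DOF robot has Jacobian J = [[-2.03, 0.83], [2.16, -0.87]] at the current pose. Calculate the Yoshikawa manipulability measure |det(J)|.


det(J) = -2.03*-0.87 - (0.83)*(2.16) = -0.0267
|det(J)| = 0.0267

0.0267
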